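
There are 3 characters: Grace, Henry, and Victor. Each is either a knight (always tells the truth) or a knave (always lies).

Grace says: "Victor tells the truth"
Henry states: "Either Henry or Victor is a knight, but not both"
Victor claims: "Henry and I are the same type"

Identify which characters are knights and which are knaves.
Grace is a knave.
Henry is a knight.
Victor is a knave.

Verification:
- Grace (knave) says "Victor tells the truth" - this is FALSE (a lie) because Victor is a knave.
- Henry (knight) says "Either Henry or Victor is a knight, but not both" - this is TRUE because Henry is a knight and Victor is a knave.
- Victor (knave) says "Henry and I are the same type" - this is FALSE (a lie) because Victor is a knave and Henry is a knight.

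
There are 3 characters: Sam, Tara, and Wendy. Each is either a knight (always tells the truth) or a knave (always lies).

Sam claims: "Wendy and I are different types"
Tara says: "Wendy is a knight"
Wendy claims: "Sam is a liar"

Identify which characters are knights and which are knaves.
Sam is a knight.
Tara is a knave.
Wendy is a knave.

Verification:
- Sam (knight) says "Wendy and I are different types" - this is TRUE because Sam is a knight and Wendy is a knave.
- Tara (knave) says "Wendy is a knight" - this is FALSE (a lie) because Wendy is a knave.
- Wendy (knave) says "Sam is a liar" - this is FALSE (a lie) because Sam is a knight.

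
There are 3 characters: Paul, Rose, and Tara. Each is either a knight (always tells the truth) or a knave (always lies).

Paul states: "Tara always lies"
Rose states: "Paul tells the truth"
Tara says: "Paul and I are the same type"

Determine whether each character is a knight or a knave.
Paul is a knight.
Rose is a knight.
Tara is a knave.

Verification:
- Paul (knight) says "Tara always lies" - this is TRUE because Tara is a knave.
- Rose (knight) says "Paul tells the truth" - this is TRUE because Paul is a knight.
- Tara (knave) says "Paul and I are the same type" - this is FALSE (a lie) because Tara is a knave and Paul is a knight.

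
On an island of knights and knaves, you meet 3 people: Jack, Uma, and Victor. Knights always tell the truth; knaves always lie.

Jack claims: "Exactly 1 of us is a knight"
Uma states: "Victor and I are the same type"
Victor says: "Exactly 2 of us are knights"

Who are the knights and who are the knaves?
Jack is a knave.
Uma is a knight.
Victor is a knight.

Verification:
- Jack (knave) says "Exactly 1 of us is a knight" - this is FALSE (a lie) because there are 2 knights.
- Uma (knight) says "Victor and I are the same type" - this is TRUE because Uma is a knight and Victor is a knight.
- Victor (knight) says "Exactly 2 of us are knights" - this is TRUE because there are 2 knights.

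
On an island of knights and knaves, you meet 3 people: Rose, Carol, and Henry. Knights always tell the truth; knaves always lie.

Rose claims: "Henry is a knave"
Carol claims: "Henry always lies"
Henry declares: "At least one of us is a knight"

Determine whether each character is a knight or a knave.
Rose is a knave.
Carol is a knave.
Henry is a knight.

Verification:
- Rose (knave) says "Henry is a knave" - this is FALSE (a lie) because Henry is a knight.
- Carol (knave) says "Henry always lies" - this is FALSE (a lie) because Henry is a knight.
- Henry (knight) says "At least one of us is a knight" - this is TRUE because Henry is a knight.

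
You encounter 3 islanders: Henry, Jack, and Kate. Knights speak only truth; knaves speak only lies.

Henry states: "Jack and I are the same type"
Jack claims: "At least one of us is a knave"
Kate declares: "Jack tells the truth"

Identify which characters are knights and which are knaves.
Henry is a knave.
Jack is a knight.
Kate is a knight.

Verification:
- Henry (knave) says "Jack and I are the same type" - this is FALSE (a lie) because Henry is a knave and Jack is a knight.
- Jack (knight) says "At least one of us is a knave" - this is TRUE because Henry is a knave.
- Kate (knight) says "Jack tells the truth" - this is TRUE because Jack is a knight.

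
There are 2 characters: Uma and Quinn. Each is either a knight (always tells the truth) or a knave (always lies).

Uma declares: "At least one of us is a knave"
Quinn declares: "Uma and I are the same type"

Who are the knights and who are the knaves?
Uma is a knight.
Quinn is a knave.

Verification:
- Uma (knight) says "At least one of us is a knave" - this is TRUE because Quinn is a knave.
- Quinn (knave) says "Uma and I are the same type" - this is FALSE (a lie) because Quinn is a knave and Uma is a knight.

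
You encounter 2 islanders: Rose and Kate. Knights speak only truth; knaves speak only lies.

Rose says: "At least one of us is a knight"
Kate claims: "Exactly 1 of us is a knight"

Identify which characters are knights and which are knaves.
Rose is a knave.
Kate is a knave.

Verification:
- Rose (knave) says "At least one of us is a knight" - this is FALSE (a lie) because no one is a knight.
- Kate (knave) says "Exactly 1 of us is a knight" - this is FALSE (a lie) because there are 0 knights.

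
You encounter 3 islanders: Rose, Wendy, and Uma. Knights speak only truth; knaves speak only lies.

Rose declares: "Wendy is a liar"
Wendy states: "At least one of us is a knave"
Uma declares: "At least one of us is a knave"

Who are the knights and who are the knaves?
Rose is a knave.
Wendy is a knight.
Uma is a knight.

Verification:
- Rose (knave) says "Wendy is a liar" - this is FALSE (a lie) because Wendy is a knight.
- Wendy (knight) says "At least one of us is a knave" - this is TRUE because Rose is a knave.
- Uma (knight) says "At least one of us is a knave" - this is TRUE because Rose is a knave.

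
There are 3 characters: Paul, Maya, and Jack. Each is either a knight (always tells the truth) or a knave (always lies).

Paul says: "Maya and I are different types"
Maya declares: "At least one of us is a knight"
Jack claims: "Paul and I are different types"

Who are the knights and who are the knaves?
Paul is a knave.
Maya is a knave.
Jack is a knave.

Verification:
- Paul (knave) says "Maya and I are different types" - this is FALSE (a lie) because Paul is a knave and Maya is a knave.
- Maya (knave) says "At least one of us is a knight" - this is FALSE (a lie) because no one is a knight.
- Jack (knave) says "Paul and I are different types" - this is FALSE (a lie) because Jack is a knave and Paul is a knave.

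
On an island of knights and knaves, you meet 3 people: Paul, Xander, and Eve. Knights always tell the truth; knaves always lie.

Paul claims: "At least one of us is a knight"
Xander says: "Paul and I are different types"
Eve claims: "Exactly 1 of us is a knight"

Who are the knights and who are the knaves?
Paul is a knave.
Xander is a knave.
Eve is a knave.

Verification:
- Paul (knave) says "At least one of us is a knight" - this is FALSE (a lie) because no one is a knight.
- Xander (knave) says "Paul and I are different types" - this is FALSE (a lie) because Xander is a knave and Paul is a knave.
- Eve (knave) says "Exactly 1 of us is a knight" - this is FALSE (a lie) because there are 0 knights.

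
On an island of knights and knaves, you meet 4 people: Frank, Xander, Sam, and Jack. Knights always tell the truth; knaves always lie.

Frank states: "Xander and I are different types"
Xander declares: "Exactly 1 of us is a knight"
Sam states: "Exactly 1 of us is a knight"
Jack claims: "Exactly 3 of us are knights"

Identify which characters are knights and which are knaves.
Frank is a knave.
Xander is a knave.
Sam is a knave.
Jack is a knave.

Verification:
- Frank (knave) says "Xander and I are different types" - this is FALSE (a lie) because Frank is a knave and Xander is a knave.
- Xander (knave) says "Exactly 1 of us is a knight" - this is FALSE (a lie) because there are 0 knights.
- Sam (knave) says "Exactly 1 of us is a knight" - this is FALSE (a lie) because there are 0 knights.
- Jack (knave) says "Exactly 3 of us are knights" - this is FALSE (a lie) because there are 0 knights.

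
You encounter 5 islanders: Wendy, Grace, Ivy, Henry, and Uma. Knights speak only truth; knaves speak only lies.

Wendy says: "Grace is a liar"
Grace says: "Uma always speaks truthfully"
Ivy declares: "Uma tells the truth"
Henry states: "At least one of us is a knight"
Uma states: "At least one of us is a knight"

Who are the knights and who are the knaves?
Wendy is a knave.
Grace is a knight.
Ivy is a knight.
Henry is a knight.
Uma is a knight.

Verification:
- Wendy (knave) says "Grace is a liar" - this is FALSE (a lie) because Grace is a knight.
- Grace (knight) says "Uma always speaks truthfully" - this is TRUE because Uma is a knight.
- Ivy (knight) says "Uma tells the truth" - this is TRUE because Uma is a knight.
- Henry (knight) says "At least one of us is a knight" - this is TRUE because Grace, Ivy, Henry, and Uma are knights.
- Uma (knight) says "At least one of us is a knight" - this is TRUE because Grace, Ivy, Henry, and Uma are knights.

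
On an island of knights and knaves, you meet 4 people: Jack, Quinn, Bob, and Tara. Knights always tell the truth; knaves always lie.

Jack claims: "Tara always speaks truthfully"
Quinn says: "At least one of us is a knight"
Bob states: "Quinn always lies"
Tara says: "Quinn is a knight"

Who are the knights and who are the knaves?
Jack is a knight.
Quinn is a knight.
Bob is a knave.
Tara is a knight.

Verification:
- Jack (knight) says "Tara always speaks truthfully" - this is TRUE because Tara is a knight.
- Quinn (knight) says "At least one of us is a knight" - this is TRUE because Jack, Quinn, and Tara are knights.
- Bob (knave) says "Quinn always lies" - this is FALSE (a lie) because Quinn is a knight.
- Tara (knight) says "Quinn is a knight" - this is TRUE because Quinn is a knight.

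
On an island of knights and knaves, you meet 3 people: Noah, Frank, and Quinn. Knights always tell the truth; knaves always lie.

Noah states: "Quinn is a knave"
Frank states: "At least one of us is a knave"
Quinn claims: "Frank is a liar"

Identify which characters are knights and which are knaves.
Noah is a knight.
Frank is a knight.
Quinn is a knave.

Verification:
- Noah (knight) says "Quinn is a knave" - this is TRUE because Quinn is a knave.
- Frank (knight) says "At least one of us is a knave" - this is TRUE because Quinn is a knave.
- Quinn (knave) says "Frank is a liar" - this is FALSE (a lie) because Frank is a knight.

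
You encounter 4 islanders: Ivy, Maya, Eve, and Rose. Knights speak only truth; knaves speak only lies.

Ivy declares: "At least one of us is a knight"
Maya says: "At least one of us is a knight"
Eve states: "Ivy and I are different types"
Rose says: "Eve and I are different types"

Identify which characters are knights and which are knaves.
Ivy is a knave.
Maya is a knave.
Eve is a knave.
Rose is a knave.

Verification:
- Ivy (knave) says "At least one of us is a knight" - this is FALSE (a lie) because no one is a knight.
- Maya (knave) says "At least one of us is a knight" - this is FALSE (a lie) because no one is a knight.
- Eve (knave) says "Ivy and I are different types" - this is FALSE (a lie) because Eve is a knave and Ivy is a knave.
- Rose (knave) says "Eve and I are different types" - this is FALSE (a lie) because Rose is a knave and Eve is a knave.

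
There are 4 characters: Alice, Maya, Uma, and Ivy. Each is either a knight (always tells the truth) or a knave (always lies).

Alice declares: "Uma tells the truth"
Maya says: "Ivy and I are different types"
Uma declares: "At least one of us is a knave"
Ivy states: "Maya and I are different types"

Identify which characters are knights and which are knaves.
Alice is a knight.
Maya is a knave.
Uma is a knight.
Ivy is a knave.

Verification:
- Alice (knight) says "Uma tells the truth" - this is TRUE because Uma is a knight.
- Maya (knave) says "Ivy and I are different types" - this is FALSE (a lie) because Maya is a knave and Ivy is a knave.
- Uma (knight) says "At least one of us is a knave" - this is TRUE because Maya and Ivy are knaves.
- Ivy (knave) says "Maya and I are different types" - this is FALSE (a lie) because Ivy is a knave and Maya is a knave.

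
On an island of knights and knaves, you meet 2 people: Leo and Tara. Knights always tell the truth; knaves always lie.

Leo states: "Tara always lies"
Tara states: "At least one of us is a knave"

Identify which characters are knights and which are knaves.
Leo is a knave.
Tara is a knight.

Verification:
- Leo (knave) says "Tara always lies" - this is FALSE (a lie) because Tara is a knight.
- Tara (knight) says "At least one of us is a knave" - this is TRUE because Leo is a knave.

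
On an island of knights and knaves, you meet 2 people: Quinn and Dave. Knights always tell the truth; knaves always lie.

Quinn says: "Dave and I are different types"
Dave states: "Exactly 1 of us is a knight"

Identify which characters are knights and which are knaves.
Quinn is a knave.
Dave is a knave.

Verification:
- Quinn (knave) says "Dave and I are different types" - this is FALSE (a lie) because Quinn is a knave and Dave is a knave.
- Dave (knave) says "Exactly 1 of us is a knight" - this is FALSE (a lie) because there are 0 knights.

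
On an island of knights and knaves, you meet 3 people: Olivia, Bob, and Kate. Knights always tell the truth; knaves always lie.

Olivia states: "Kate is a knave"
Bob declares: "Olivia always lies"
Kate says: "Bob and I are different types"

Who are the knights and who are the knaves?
Olivia is a knight.
Bob is a knave.
Kate is a knave.

Verification:
- Olivia (knight) says "Kate is a knave" - this is TRUE because Kate is a knave.
- Bob (knave) says "Olivia always lies" - this is FALSE (a lie) because Olivia is a knight.
- Kate (knave) says "Bob and I are different types" - this is FALSE (a lie) because Kate is a knave and Bob is a knave.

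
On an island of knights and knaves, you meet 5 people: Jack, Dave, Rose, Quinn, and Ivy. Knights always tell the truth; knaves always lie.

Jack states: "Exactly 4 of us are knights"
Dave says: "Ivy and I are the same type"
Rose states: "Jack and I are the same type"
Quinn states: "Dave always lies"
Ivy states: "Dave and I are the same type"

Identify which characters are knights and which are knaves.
Jack is a knight.
Dave is a knight.
Rose is a knight.
Quinn is a knave.
Ivy is a knight.

Verification:
- Jack (knight) says "Exactly 4 of us are knights" - this is TRUE because there are 4 knights.
- Dave (knight) says "Ivy and I are the same type" - this is TRUE because Dave is a knight and Ivy is a knight.
- Rose (knight) says "Jack and I are the same type" - this is TRUE because Rose is a knight and Jack is a knight.
- Quinn (knave) says "Dave always lies" - this is FALSE (a lie) because Dave is a knight.
- Ivy (knight) says "Dave and I are the same type" - this is TRUE because Ivy is a knight and Dave is a knight.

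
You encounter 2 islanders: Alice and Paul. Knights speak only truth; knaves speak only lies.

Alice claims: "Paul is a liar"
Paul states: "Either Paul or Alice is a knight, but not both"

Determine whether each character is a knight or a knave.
Alice is a knave.
Paul is a knight.

Verification:
- Alice (knave) says "Paul is a liar" - this is FALSE (a lie) because Paul is a knight.
- Paul (knight) says "Either Paul or Alice is a knight, but not both" - this is TRUE because Paul is a knight and Alice is a knave.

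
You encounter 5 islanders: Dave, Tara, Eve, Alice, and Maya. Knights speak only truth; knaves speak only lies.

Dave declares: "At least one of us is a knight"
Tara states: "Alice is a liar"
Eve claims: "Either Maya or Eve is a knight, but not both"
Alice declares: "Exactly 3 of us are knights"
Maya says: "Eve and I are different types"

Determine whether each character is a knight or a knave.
Dave is a knight.
Tara is a knight.
Eve is a knave.
Alice is a knave.
Maya is a knave.

Verification:
- Dave (knight) says "At least one of us is a knight" - this is TRUE because Dave and Tara are knights.
- Tara (knight) says "Alice is a liar" - this is TRUE because Alice is a knave.
- Eve (knave) says "Either Maya or Eve is a knight, but not both" - this is FALSE (a lie) because Maya is a knave and Eve is a knave.
- Alice (knave) says "Exactly 3 of us are knights" - this is FALSE (a lie) because there are 2 knights.
- Maya (knave) says "Eve and I are different types" - this is FALSE (a lie) because Maya is a knave and Eve is a knave.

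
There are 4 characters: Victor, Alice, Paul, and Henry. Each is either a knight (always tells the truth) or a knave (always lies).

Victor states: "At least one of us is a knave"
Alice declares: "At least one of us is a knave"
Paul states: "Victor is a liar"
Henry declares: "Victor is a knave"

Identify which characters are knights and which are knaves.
Victor is a knight.
Alice is a knight.
Paul is a knave.
Henry is a knave.

Verification:
- Victor (knight) says "At least one of us is a knave" - this is TRUE because Paul and Henry are knaves.
- Alice (knight) says "At least one of us is a knave" - this is TRUE because Paul and Henry are knaves.
- Paul (knave) says "Victor is a liar" - this is FALSE (a lie) because Victor is a knight.
- Henry (knave) says "Victor is a knave" - this is FALSE (a lie) because Victor is a knight.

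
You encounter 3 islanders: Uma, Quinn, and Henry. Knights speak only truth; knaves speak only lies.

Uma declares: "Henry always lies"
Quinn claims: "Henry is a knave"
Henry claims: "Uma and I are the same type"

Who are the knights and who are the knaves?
Uma is a knight.
Quinn is a knight.
Henry is a knave.

Verification:
- Uma (knight) says "Henry always lies" - this is TRUE because Henry is a knave.
- Quinn (knight) says "Henry is a knave" - this is TRUE because Henry is a knave.
- Henry (knave) says "Uma and I are the same type" - this is FALSE (a lie) because Henry is a knave and Uma is a knight.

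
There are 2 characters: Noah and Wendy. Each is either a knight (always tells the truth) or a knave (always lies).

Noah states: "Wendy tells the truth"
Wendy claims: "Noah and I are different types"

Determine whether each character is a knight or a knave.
Noah is a knave.
Wendy is a knave.

Verification:
- Noah (knave) says "Wendy tells the truth" - this is FALSE (a lie) because Wendy is a knave.
- Wendy (knave) says "Noah and I are different types" - this is FALSE (a lie) because Wendy is a knave and Noah is a knave.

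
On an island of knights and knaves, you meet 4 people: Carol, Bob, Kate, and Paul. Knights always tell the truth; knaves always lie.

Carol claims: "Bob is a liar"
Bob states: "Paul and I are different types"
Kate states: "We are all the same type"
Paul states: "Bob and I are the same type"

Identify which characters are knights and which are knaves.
Carol is a knave.
Bob is a knight.
Kate is a knave.
Paul is a knave.

Verification:
- Carol (knave) says "Bob is a liar" - this is FALSE (a lie) because Bob is a knight.
- Bob (knight) says "Paul and I are different types" - this is TRUE because Bob is a knight and Paul is a knave.
- Kate (knave) says "We are all the same type" - this is FALSE (a lie) because Bob is a knight and Carol, Kate, and Paul are knaves.
- Paul (knave) says "Bob and I are the same type" - this is FALSE (a lie) because Paul is a knave and Bob is a knight.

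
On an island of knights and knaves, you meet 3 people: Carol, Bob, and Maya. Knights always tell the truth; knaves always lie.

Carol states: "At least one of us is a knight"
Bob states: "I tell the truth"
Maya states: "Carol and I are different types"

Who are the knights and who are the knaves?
Carol is a knave.
Bob is a knave.
Maya is a knave.

Verification:
- Carol (knave) says "At least one of us is a knight" - this is FALSE (a lie) because no one is a knight.
- Bob (knave) says "I tell the truth" - this is FALSE (a lie) because Bob is a knave.
- Maya (knave) says "Carol and I are different types" - this is FALSE (a lie) because Maya is a knave and Carol is a knave.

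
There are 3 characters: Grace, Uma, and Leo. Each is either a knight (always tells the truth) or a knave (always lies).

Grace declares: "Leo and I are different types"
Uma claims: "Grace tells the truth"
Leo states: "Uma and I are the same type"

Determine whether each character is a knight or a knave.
Grace is a knight.
Uma is a knight.
Leo is a knave.

Verification:
- Grace (knight) says "Leo and I are different types" - this is TRUE because Grace is a knight and Leo is a knave.
- Uma (knight) says "Grace tells the truth" - this is TRUE because Grace is a knight.
- Leo (knave) says "Uma and I are the same type" - this is FALSE (a lie) because Leo is a knave and Uma is a knight.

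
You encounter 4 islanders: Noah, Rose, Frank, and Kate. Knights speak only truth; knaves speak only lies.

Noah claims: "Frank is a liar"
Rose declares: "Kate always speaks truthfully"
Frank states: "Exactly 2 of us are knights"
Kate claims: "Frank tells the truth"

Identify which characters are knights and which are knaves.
Noah is a knight.
Rose is a knave.
Frank is a knave.
Kate is a knave.

Verification:
- Noah (knight) says "Frank is a liar" - this is TRUE because Frank is a knave.
- Rose (knave) says "Kate always speaks truthfully" - this is FALSE (a lie) because Kate is a knave.
- Frank (knave) says "Exactly 2 of us are knights" - this is FALSE (a lie) because there are 1 knights.
- Kate (knave) says "Frank tells the truth" - this is FALSE (a lie) because Frank is a knave.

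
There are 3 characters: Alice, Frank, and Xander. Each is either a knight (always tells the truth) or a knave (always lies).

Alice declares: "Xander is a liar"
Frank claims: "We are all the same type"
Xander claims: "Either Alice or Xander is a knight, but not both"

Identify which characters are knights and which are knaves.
Alice is a knave.
Frank is a knave.
Xander is a knight.

Verification:
- Alice (knave) says "Xander is a liar" - this is FALSE (a lie) because Xander is a knight.
- Frank (knave) says "We are all the same type" - this is FALSE (a lie) because Xander is a knight and Alice and Frank are knaves.
- Xander (knight) says "Either Alice or Xander is a knight, but not both" - this is TRUE because Alice is a knave and Xander is a knight.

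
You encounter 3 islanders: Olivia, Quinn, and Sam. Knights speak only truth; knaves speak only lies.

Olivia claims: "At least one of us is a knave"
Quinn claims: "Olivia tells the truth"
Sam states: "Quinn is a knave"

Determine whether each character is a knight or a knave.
Olivia is a knight.
Quinn is a knight.
Sam is a knave.

Verification:
- Olivia (knight) says "At least one of us is a knave" - this is TRUE because Sam is a knave.
- Quinn (knight) says "Olivia tells the truth" - this is TRUE because Olivia is a knight.
- Sam (knave) says "Quinn is a knave" - this is FALSE (a lie) because Quinn is a knight.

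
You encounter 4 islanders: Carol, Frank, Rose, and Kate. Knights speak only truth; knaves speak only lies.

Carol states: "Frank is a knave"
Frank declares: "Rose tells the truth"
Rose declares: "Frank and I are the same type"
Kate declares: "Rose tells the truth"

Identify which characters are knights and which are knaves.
Carol is a knave.
Frank is a knight.
Rose is a knight.
Kate is a knight.

Verification:
- Carol (knave) says "Frank is a knave" - this is FALSE (a lie) because Frank is a knight.
- Frank (knight) says "Rose tells the truth" - this is TRUE because Rose is a knight.
- Rose (knight) says "Frank and I are the same type" - this is TRUE because Rose is a knight and Frank is a knight.
- Kate (knight) says "Rose tells the truth" - this is TRUE because Rose is a knight.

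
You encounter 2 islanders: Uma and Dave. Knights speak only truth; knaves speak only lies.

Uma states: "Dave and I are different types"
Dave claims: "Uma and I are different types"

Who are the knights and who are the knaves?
Uma is a knave.
Dave is a knave.

Verification:
- Uma (knave) says "Dave and I are different types" - this is FALSE (a lie) because Uma is a knave and Dave is a knave.
- Dave (knave) says "Uma and I are different types" - this is FALSE (a lie) because Dave is a knave and Uma is a knave.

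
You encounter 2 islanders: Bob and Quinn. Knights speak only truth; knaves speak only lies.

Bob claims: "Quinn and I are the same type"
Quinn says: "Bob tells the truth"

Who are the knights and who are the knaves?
Bob is a knight.
Quinn is a knight.

Verification:
- Bob (knight) says "Quinn and I are the same type" - this is TRUE because Bob is a knight and Quinn is a knight.
- Quinn (knight) says "Bob tells the truth" - this is TRUE because Bob is a knight.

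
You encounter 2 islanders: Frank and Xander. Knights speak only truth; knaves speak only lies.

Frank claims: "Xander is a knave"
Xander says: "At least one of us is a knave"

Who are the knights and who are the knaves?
Frank is a knave.
Xander is a knight.

Verification:
- Frank (knave) says "Xander is a knave" - this is FALSE (a lie) because Xander is a knight.
- Xander (knight) says "At least one of us is a knave" - this is TRUE because Frank is a knave.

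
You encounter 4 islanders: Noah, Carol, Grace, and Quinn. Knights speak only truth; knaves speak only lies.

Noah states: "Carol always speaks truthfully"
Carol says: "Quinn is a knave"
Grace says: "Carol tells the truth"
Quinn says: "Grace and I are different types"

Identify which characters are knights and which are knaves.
Noah is a knave.
Carol is a knave.
Grace is a knave.
Quinn is a knight.

Verification:
- Noah (knave) says "Carol always speaks truthfully" - this is FALSE (a lie) because Carol is a knave.
- Carol (knave) says "Quinn is a knave" - this is FALSE (a lie) because Quinn is a knight.
- Grace (knave) says "Carol tells the truth" - this is FALSE (a lie) because Carol is a knave.
- Quinn (knight) says "Grace and I are different types" - this is TRUE because Quinn is a knight and Grace is a knave.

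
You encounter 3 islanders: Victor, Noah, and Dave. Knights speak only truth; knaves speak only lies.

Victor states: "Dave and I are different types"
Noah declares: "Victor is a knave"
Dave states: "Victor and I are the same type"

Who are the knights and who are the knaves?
Victor is a knight.
Noah is a knave.
Dave is a knave.

Verification:
- Victor (knight) says "Dave and I are different types" - this is TRUE because Victor is a knight and Dave is a knave.
- Noah (knave) says "Victor is a knave" - this is FALSE (a lie) because Victor is a knight.
- Dave (knave) says "Victor and I are the same type" - this is FALSE (a lie) because Dave is a knave and Victor is a knight.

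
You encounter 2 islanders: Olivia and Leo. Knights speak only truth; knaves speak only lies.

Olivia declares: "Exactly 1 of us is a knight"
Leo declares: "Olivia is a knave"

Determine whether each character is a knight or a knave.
Olivia is a knight.
Leo is a knave.

Verification:
- Olivia (knight) says "Exactly 1 of us is a knight" - this is TRUE because there are 1 knights.
- Leo (knave) says "Olivia is a knave" - this is FALSE (a lie) because Olivia is a knight.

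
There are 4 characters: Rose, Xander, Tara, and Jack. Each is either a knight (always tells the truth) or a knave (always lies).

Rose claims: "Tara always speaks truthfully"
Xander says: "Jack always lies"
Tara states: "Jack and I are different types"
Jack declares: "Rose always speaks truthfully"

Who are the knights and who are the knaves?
Rose is a knave.
Xander is a knight.
Tara is a knave.
Jack is a knave.

Verification:
- Rose (knave) says "Tara always speaks truthfully" - this is FALSE (a lie) because Tara is a knave.
- Xander (knight) says "Jack always lies" - this is TRUE because Jack is a knave.
- Tara (knave) says "Jack and I are different types" - this is FALSE (a lie) because Tara is a knave and Jack is a knave.
- Jack (knave) says "Rose always speaks truthfully" - this is FALSE (a lie) because Rose is a knave.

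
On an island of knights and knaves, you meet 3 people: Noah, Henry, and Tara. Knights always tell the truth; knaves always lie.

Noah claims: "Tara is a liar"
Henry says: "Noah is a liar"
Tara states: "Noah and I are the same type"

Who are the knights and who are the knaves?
Noah is a knight.
Henry is a knave.
Tara is a knave.

Verification:
- Noah (knight) says "Tara is a liar" - this is TRUE because Tara is a knave.
- Henry (knave) says "Noah is a liar" - this is FALSE (a lie) because Noah is a knight.
- Tara (knave) says "Noah and I are the same type" - this is FALSE (a lie) because Tara is a knave and Noah is a knight.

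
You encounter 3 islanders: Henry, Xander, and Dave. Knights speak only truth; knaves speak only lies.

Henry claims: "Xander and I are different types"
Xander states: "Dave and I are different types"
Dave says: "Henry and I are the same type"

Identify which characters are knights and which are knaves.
Henry is a knight.
Xander is a knave.
Dave is a knave.

Verification:
- Henry (knight) says "Xander and I are different types" - this is TRUE because Henry is a knight and Xander is a knave.
- Xander (knave) says "Dave and I are different types" - this is FALSE (a lie) because Xander is a knave and Dave is a knave.
- Dave (knave) says "Henry and I are the same type" - this is FALSE (a lie) because Dave is a knave and Henry is a knight.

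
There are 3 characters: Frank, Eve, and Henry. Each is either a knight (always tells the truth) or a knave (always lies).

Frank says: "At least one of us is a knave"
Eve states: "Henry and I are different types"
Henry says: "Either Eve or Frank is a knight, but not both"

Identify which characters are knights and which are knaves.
Frank is a knight.
Eve is a knight.
Henry is a knave.

Verification:
- Frank (knight) says "At least one of us is a knave" - this is TRUE because Henry is a knave.
- Eve (knight) says "Henry and I are different types" - this is TRUE because Eve is a knight and Henry is a knave.
- Henry (knave) says "Either Eve or Frank is a knight, but not both" - this is FALSE (a lie) because Eve is a knight and Frank is a knight.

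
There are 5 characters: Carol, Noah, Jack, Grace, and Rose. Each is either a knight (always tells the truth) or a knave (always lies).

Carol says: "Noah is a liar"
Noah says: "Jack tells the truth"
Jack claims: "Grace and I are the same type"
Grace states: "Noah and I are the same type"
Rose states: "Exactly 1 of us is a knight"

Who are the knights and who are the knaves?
Carol is a knave.
Noah is a knight.
Jack is a knight.
Grace is a knight.
Rose is a knave.

Verification:
- Carol (knave) says "Noah is a liar" - this is FALSE (a lie) because Noah is a knight.
- Noah (knight) says "Jack tells the truth" - this is TRUE because Jack is a knight.
- Jack (knight) says "Grace and I are the same type" - this is TRUE because Jack is a knight and Grace is a knight.
- Grace (knight) says "Noah and I are the same type" - this is TRUE because Grace is a knight and Noah is a knight.
- Rose (knave) says "Exactly 1 of us is a knight" - this is FALSE (a lie) because there are 3 knights.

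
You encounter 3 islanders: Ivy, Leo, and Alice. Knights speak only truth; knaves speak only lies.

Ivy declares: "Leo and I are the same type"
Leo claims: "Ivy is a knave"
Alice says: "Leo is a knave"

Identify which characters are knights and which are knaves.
Ivy is a knave.
Leo is a knight.
Alice is a knave.

Verification:
- Ivy (knave) says "Leo and I are the same type" - this is FALSE (a lie) because Ivy is a knave and Leo is a knight.
- Leo (knight) says "Ivy is a knave" - this is TRUE because Ivy is a knave.
- Alice (knave) says "Leo is a knave" - this is FALSE (a lie) because Leo is a knight.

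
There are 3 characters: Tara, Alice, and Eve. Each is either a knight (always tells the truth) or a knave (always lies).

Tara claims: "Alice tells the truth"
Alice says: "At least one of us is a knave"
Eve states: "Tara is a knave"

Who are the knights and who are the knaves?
Tara is a knight.
Alice is a knight.
Eve is a knave.

Verification:
- Tara (knight) says "Alice tells the truth" - this is TRUE because Alice is a knight.
- Alice (knight) says "At least one of us is a knave" - this is TRUE because Eve is a knave.
- Eve (knave) says "Tara is a knave" - this is FALSE (a lie) because Tara is a knight.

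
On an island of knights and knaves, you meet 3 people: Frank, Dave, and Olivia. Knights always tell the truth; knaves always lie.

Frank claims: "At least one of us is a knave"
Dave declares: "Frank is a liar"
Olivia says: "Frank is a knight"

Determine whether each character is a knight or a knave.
Frank is a knight.
Dave is a knave.
Olivia is a knight.

Verification:
- Frank (knight) says "At least one of us is a knave" - this is TRUE because Dave is a knave.
- Dave (knave) says "Frank is a liar" - this is FALSE (a lie) because Frank is a knight.
- Olivia (knight) says "Frank is a knight" - this is TRUE because Frank is a knight.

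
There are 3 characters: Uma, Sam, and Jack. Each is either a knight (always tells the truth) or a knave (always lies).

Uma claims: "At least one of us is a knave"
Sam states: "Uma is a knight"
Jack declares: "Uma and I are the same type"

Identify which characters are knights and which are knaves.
Uma is a knight.
Sam is a knight.
Jack is a knave.

Verification:
- Uma (knight) says "At least one of us is a knave" - this is TRUE because Jack is a knave.
- Sam (knight) says "Uma is a knight" - this is TRUE because Uma is a knight.
- Jack (knave) says "Uma and I are the same type" - this is FALSE (a lie) because Jack is a knave and Uma is a knight.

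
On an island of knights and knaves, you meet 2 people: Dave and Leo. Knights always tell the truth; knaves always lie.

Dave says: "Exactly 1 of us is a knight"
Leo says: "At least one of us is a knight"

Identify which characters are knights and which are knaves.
Dave is a knave.
Leo is a knave.

Verification:
- Dave (knave) says "Exactly 1 of us is a knight" - this is FALSE (a lie) because there are 0 knights.
- Leo (knave) says "At least one of us is a knight" - this is FALSE (a lie) because no one is a knight.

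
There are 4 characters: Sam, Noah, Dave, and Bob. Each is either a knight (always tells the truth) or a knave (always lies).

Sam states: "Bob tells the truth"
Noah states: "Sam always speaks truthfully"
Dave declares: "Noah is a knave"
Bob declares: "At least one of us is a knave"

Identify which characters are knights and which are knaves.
Sam is a knight.
Noah is a knight.
Dave is a knave.
Bob is a knight.

Verification:
- Sam (knight) says "Bob tells the truth" - this is TRUE because Bob is a knight.
- Noah (knight) says "Sam always speaks truthfully" - this is TRUE because Sam is a knight.
- Dave (knave) says "Noah is a knave" - this is FALSE (a lie) because Noah is a knight.
- Bob (knight) says "At least one of us is a knave" - this is TRUE because Dave is a knave.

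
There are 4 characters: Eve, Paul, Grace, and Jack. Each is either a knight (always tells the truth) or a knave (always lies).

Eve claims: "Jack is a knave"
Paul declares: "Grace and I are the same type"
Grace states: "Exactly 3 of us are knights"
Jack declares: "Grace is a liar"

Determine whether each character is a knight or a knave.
Eve is a knight.
Paul is a knight.
Grace is a knight.
Jack is a knave.

Verification:
- Eve (knight) says "Jack is a knave" - this is TRUE because Jack is a knave.
- Paul (knight) says "Grace and I are the same type" - this is TRUE because Paul is a knight and Grace is a knight.
- Grace (knight) says "Exactly 3 of us are knights" - this is TRUE because there are 3 knights.
- Jack (knave) says "Grace is a liar" - this is FALSE (a lie) because Grace is a knight.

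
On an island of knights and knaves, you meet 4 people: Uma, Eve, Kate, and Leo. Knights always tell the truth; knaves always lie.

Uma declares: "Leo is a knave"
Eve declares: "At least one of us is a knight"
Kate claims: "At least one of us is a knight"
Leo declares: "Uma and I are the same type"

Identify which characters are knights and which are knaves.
Uma is a knight.
Eve is a knight.
Kate is a knight.
Leo is a knave.

Verification:
- Uma (knight) says "Leo is a knave" - this is TRUE because Leo is a knave.
- Eve (knight) says "At least one of us is a knight" - this is TRUE because Uma, Eve, and Kate are knights.
- Kate (knight) says "At least one of us is a knight" - this is TRUE because Uma, Eve, and Kate are knights.
- Leo (knave) says "Uma and I are the same type" - this is FALSE (a lie) because Leo is a knave and Uma is a knight.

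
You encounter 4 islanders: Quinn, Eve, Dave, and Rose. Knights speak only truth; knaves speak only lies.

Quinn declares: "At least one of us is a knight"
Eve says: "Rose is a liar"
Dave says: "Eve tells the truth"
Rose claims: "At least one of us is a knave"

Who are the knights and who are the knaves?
Quinn is a knight.
Eve is a knave.
Dave is a knave.
Rose is a knight.

Verification:
- Quinn (knight) says "At least one of us is a knight" - this is TRUE because Quinn and Rose are knights.
- Eve (knave) says "Rose is a liar" - this is FALSE (a lie) because Rose is a knight.
- Dave (knave) says "Eve tells the truth" - this is FALSE (a lie) because Eve is a knave.
- Rose (knight) says "At least one of us is a knave" - this is TRUE because Eve and Dave are knaves.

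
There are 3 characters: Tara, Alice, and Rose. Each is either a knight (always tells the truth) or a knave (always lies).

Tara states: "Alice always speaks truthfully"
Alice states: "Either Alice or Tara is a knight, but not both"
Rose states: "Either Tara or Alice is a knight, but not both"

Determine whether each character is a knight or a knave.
Tara is a knave.
Alice is a knave.
Rose is a knave.

Verification:
- Tara (knave) says "Alice always speaks truthfully" - this is FALSE (a lie) because Alice is a knave.
- Alice (knave) says "Either Alice or Tara is a knight, but not both" - this is FALSE (a lie) because Alice is a knave and Tara is a knave.
- Rose (knave) says "Either Tara or Alice is a knight, but not both" - this is FALSE (a lie) because Tara is a knave and Alice is a knave.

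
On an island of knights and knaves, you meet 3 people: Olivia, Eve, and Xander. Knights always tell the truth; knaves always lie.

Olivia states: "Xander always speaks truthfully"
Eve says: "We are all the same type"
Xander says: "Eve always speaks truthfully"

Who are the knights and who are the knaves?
Olivia is a knight.
Eve is a knight.
Xander is a knight.

Verification:
- Olivia (knight) says "Xander always speaks truthfully" - this is TRUE because Xander is a knight.
- Eve (knight) says "We are all the same type" - this is TRUE because Olivia, Eve, and Xander are knights.
- Xander (knight) says "Eve always speaks truthfully" - this is TRUE because Eve is a knight.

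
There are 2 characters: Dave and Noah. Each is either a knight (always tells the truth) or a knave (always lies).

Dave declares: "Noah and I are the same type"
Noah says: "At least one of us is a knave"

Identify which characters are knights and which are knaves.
Dave is a knave.
Noah is a knight.

Verification:
- Dave (knave) says "Noah and I are the same type" - this is FALSE (a lie) because Dave is a knave and Noah is a knight.
- Noah (knight) says "At least one of us is a knave" - this is TRUE because Dave is a knave.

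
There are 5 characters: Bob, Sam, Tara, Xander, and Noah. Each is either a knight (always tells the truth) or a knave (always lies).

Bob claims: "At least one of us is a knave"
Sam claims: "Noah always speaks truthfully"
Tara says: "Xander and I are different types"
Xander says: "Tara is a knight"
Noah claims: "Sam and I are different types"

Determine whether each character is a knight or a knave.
Bob is a knight.
Sam is a knave.
Tara is a knave.
Xander is a knave.
Noah is a knave.

Verification:
- Bob (knight) says "At least one of us is a knave" - this is TRUE because Sam, Tara, Xander, and Noah are knaves.
- Sam (knave) says "Noah always speaks truthfully" - this is FALSE (a lie) because Noah is a knave.
- Tara (knave) says "Xander and I are different types" - this is FALSE (a lie) because Tara is a knave and Xander is a knave.
- Xander (knave) says "Tara is a knight" - this is FALSE (a lie) because Tara is a knave.
- Noah (knave) says "Sam and I are different types" - this is FALSE (a lie) because Noah is a knave and Sam is a knave.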